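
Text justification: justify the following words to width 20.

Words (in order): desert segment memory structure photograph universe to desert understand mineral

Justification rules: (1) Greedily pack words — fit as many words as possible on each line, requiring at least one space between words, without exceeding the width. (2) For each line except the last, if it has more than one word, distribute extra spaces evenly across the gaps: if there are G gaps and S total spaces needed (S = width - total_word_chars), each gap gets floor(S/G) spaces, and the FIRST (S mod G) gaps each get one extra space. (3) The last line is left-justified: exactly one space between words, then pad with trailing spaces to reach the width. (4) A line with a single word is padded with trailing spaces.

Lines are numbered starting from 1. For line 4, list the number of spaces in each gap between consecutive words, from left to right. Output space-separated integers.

Answer: 1 1

Derivation:
Line 1: ['desert', 'segment'] (min_width=14, slack=6)
Line 2: ['memory', 'structure'] (min_width=16, slack=4)
Line 3: ['photograph', 'universe'] (min_width=19, slack=1)
Line 4: ['to', 'desert', 'understand'] (min_width=20, slack=0)
Line 5: ['mineral'] (min_width=7, slack=13)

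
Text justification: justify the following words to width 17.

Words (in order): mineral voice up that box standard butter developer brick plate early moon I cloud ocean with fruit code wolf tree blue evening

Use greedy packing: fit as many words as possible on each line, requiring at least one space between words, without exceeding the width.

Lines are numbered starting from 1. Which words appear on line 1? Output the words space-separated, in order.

Line 1: ['mineral', 'voice', 'up'] (min_width=16, slack=1)
Line 2: ['that', 'box', 'standard'] (min_width=17, slack=0)
Line 3: ['butter', 'developer'] (min_width=16, slack=1)
Line 4: ['brick', 'plate', 'early'] (min_width=17, slack=0)
Line 5: ['moon', 'I', 'cloud'] (min_width=12, slack=5)
Line 6: ['ocean', 'with', 'fruit'] (min_width=16, slack=1)
Line 7: ['code', 'wolf', 'tree'] (min_width=14, slack=3)
Line 8: ['blue', 'evening'] (min_width=12, slack=5)

Answer: mineral voice up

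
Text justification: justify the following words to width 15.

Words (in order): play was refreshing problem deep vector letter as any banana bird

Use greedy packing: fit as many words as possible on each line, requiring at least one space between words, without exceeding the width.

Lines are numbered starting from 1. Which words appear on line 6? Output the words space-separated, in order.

Line 1: ['play', 'was'] (min_width=8, slack=7)
Line 2: ['refreshing'] (min_width=10, slack=5)
Line 3: ['problem', 'deep'] (min_width=12, slack=3)
Line 4: ['vector', 'letter'] (min_width=13, slack=2)
Line 5: ['as', 'any', 'banana'] (min_width=13, slack=2)
Line 6: ['bird'] (min_width=4, slack=11)

Answer: bird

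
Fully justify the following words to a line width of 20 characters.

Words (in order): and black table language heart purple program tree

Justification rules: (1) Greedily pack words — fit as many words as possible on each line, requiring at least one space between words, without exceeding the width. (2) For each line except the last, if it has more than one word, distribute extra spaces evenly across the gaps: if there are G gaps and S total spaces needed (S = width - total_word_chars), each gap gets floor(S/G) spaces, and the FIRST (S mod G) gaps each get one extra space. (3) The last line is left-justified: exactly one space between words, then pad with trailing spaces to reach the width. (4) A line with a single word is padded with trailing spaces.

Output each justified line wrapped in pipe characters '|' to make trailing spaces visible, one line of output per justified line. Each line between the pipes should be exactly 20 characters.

Line 1: ['and', 'black', 'table'] (min_width=15, slack=5)
Line 2: ['language', 'heart'] (min_width=14, slack=6)
Line 3: ['purple', 'program', 'tree'] (min_width=19, slack=1)

Answer: |and    black   table|
|language       heart|
|purple program tree |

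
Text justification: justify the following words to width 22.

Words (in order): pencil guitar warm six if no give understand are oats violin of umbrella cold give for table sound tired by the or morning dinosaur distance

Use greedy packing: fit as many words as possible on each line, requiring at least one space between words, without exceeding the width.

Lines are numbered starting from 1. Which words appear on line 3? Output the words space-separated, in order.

Answer: are oats violin of

Derivation:
Line 1: ['pencil', 'guitar', 'warm', 'six'] (min_width=22, slack=0)
Line 2: ['if', 'no', 'give', 'understand'] (min_width=21, slack=1)
Line 3: ['are', 'oats', 'violin', 'of'] (min_width=18, slack=4)
Line 4: ['umbrella', 'cold', 'give', 'for'] (min_width=22, slack=0)
Line 5: ['table', 'sound', 'tired', 'by'] (min_width=20, slack=2)
Line 6: ['the', 'or', 'morning'] (min_width=14, slack=8)
Line 7: ['dinosaur', 'distance'] (min_width=17, slack=5)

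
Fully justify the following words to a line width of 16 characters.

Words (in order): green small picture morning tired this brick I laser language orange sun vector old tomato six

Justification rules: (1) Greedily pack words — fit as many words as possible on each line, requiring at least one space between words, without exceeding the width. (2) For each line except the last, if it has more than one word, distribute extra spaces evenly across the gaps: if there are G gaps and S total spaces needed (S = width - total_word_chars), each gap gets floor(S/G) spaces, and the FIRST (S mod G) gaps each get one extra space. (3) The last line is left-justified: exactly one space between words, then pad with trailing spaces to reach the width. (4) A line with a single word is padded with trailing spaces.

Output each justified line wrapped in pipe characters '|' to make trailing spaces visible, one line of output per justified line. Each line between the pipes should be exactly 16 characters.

Answer: |green      small|
|picture  morning|
|tired this brick|
|I laser language|
|orange       sun|
|vector       old|
|tomato six      |

Derivation:
Line 1: ['green', 'small'] (min_width=11, slack=5)
Line 2: ['picture', 'morning'] (min_width=15, slack=1)
Line 3: ['tired', 'this', 'brick'] (min_width=16, slack=0)
Line 4: ['I', 'laser', 'language'] (min_width=16, slack=0)
Line 5: ['orange', 'sun'] (min_width=10, slack=6)
Line 6: ['vector', 'old'] (min_width=10, slack=6)
Line 7: ['tomato', 'six'] (min_width=10, slack=6)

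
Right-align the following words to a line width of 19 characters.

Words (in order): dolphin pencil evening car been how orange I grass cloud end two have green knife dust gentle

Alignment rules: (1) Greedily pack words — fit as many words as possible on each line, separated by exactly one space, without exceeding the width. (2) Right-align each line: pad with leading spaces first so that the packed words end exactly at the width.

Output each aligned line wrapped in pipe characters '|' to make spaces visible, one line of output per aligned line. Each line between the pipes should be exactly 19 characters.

Answer: |     dolphin pencil|
|   evening car been|
| how orange I grass|
| cloud end two have|
|   green knife dust|
|             gentle|

Derivation:
Line 1: ['dolphin', 'pencil'] (min_width=14, slack=5)
Line 2: ['evening', 'car', 'been'] (min_width=16, slack=3)
Line 3: ['how', 'orange', 'I', 'grass'] (min_width=18, slack=1)
Line 4: ['cloud', 'end', 'two', 'have'] (min_width=18, slack=1)
Line 5: ['green', 'knife', 'dust'] (min_width=16, slack=3)
Line 6: ['gentle'] (min_width=6, slack=13)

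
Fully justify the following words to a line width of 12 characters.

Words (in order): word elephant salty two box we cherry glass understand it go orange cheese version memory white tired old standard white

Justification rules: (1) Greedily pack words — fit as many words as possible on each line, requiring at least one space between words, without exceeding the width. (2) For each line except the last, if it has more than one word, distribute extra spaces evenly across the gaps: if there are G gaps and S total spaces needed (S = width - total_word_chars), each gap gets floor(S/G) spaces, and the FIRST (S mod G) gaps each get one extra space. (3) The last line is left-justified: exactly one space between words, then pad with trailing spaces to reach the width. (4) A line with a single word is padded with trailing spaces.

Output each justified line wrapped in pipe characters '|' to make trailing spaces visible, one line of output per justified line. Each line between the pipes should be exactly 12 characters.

Answer: |word        |
|elephant    |
|salty    two|
|box       we|
|cherry glass|
|understand  |
|it go orange|
|cheese      |
|version     |
|memory white|
|tired    old|
|standard    |
|white       |

Derivation:
Line 1: ['word'] (min_width=4, slack=8)
Line 2: ['elephant'] (min_width=8, slack=4)
Line 3: ['salty', 'two'] (min_width=9, slack=3)
Line 4: ['box', 'we'] (min_width=6, slack=6)
Line 5: ['cherry', 'glass'] (min_width=12, slack=0)
Line 6: ['understand'] (min_width=10, slack=2)
Line 7: ['it', 'go', 'orange'] (min_width=12, slack=0)
Line 8: ['cheese'] (min_width=6, slack=6)
Line 9: ['version'] (min_width=7, slack=5)
Line 10: ['memory', 'white'] (min_width=12, slack=0)
Line 11: ['tired', 'old'] (min_width=9, slack=3)
Line 12: ['standard'] (min_width=8, slack=4)
Line 13: ['white'] (min_width=5, slack=7)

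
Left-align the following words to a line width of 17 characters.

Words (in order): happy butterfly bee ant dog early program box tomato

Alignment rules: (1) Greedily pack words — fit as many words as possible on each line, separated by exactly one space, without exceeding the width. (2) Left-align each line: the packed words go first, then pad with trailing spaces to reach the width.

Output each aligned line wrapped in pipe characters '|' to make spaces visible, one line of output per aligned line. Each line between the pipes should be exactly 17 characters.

Answer: |happy butterfly  |
|bee ant dog early|
|program box      |
|tomato           |

Derivation:
Line 1: ['happy', 'butterfly'] (min_width=15, slack=2)
Line 2: ['bee', 'ant', 'dog', 'early'] (min_width=17, slack=0)
Line 3: ['program', 'box'] (min_width=11, slack=6)
Line 4: ['tomato'] (min_width=6, slack=11)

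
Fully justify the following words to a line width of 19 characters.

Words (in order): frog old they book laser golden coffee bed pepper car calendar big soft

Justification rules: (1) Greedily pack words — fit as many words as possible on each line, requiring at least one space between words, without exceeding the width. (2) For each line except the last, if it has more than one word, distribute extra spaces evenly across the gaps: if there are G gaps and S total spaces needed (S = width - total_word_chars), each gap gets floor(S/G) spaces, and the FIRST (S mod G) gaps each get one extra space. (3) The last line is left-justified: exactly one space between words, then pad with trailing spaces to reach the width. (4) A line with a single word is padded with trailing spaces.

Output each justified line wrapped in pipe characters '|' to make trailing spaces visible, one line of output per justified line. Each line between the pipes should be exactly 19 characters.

Line 1: ['frog', 'old', 'they', 'book'] (min_width=18, slack=1)
Line 2: ['laser', 'golden', 'coffee'] (min_width=19, slack=0)
Line 3: ['bed', 'pepper', 'car'] (min_width=14, slack=5)
Line 4: ['calendar', 'big', 'soft'] (min_width=17, slack=2)

Answer: |frog  old they book|
|laser golden coffee|
|bed    pepper   car|
|calendar big soft  |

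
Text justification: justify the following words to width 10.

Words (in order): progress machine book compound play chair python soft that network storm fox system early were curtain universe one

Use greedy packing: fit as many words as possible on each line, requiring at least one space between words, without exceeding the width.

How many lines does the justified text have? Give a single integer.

Line 1: ['progress'] (min_width=8, slack=2)
Line 2: ['machine'] (min_width=7, slack=3)
Line 3: ['book'] (min_width=4, slack=6)
Line 4: ['compound'] (min_width=8, slack=2)
Line 5: ['play', 'chair'] (min_width=10, slack=0)
Line 6: ['python'] (min_width=6, slack=4)
Line 7: ['soft', 'that'] (min_width=9, slack=1)
Line 8: ['network'] (min_width=7, slack=3)
Line 9: ['storm', 'fox'] (min_width=9, slack=1)
Line 10: ['system'] (min_width=6, slack=4)
Line 11: ['early', 'were'] (min_width=10, slack=0)
Line 12: ['curtain'] (min_width=7, slack=3)
Line 13: ['universe'] (min_width=8, slack=2)
Line 14: ['one'] (min_width=3, slack=7)
Total lines: 14

Answer: 14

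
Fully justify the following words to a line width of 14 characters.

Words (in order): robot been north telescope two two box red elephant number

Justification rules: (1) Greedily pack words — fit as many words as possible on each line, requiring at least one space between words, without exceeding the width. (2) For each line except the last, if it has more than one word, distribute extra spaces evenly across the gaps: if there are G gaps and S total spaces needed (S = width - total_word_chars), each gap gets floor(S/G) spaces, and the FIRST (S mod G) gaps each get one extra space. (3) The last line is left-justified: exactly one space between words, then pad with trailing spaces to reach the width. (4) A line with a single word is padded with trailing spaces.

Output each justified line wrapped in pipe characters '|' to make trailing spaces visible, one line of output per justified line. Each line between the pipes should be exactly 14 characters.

Line 1: ['robot', 'been'] (min_width=10, slack=4)
Line 2: ['north'] (min_width=5, slack=9)
Line 3: ['telescope', 'two'] (min_width=13, slack=1)
Line 4: ['two', 'box', 'red'] (min_width=11, slack=3)
Line 5: ['elephant'] (min_width=8, slack=6)
Line 6: ['number'] (min_width=6, slack=8)

Answer: |robot     been|
|north         |
|telescope  two|
|two   box  red|
|elephant      |
|number        |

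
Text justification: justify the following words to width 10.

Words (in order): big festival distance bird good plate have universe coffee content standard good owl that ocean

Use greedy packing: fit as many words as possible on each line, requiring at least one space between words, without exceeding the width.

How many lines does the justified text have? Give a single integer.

Answer: 11

Derivation:
Line 1: ['big'] (min_width=3, slack=7)
Line 2: ['festival'] (min_width=8, slack=2)
Line 3: ['distance'] (min_width=8, slack=2)
Line 4: ['bird', 'good'] (min_width=9, slack=1)
Line 5: ['plate', 'have'] (min_width=10, slack=0)
Line 6: ['universe'] (min_width=8, slack=2)
Line 7: ['coffee'] (min_width=6, slack=4)
Line 8: ['content'] (min_width=7, slack=3)
Line 9: ['standard'] (min_width=8, slack=2)
Line 10: ['good', 'owl'] (min_width=8, slack=2)
Line 11: ['that', 'ocean'] (min_width=10, slack=0)
Total lines: 11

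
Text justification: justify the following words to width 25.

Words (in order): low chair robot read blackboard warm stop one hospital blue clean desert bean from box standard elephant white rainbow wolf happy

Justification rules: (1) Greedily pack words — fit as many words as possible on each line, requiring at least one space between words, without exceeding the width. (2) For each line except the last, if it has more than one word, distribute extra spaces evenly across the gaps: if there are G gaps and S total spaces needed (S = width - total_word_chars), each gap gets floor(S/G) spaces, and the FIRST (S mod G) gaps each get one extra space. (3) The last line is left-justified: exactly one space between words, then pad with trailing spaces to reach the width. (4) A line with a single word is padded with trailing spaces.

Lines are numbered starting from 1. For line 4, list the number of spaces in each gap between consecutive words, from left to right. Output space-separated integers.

Answer: 3 3 2

Derivation:
Line 1: ['low', 'chair', 'robot', 'read'] (min_width=20, slack=5)
Line 2: ['blackboard', 'warm', 'stop', 'one'] (min_width=24, slack=1)
Line 3: ['hospital', 'blue', 'clean'] (min_width=19, slack=6)
Line 4: ['desert', 'bean', 'from', 'box'] (min_width=20, slack=5)
Line 5: ['standard', 'elephant', 'white'] (min_width=23, slack=2)
Line 6: ['rainbow', 'wolf', 'happy'] (min_width=18, slack=7)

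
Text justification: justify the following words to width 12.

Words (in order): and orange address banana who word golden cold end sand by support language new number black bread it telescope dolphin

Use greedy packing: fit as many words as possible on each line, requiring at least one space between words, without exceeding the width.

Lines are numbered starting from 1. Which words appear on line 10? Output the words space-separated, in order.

Answer: bread it

Derivation:
Line 1: ['and', 'orange'] (min_width=10, slack=2)
Line 2: ['address'] (min_width=7, slack=5)
Line 3: ['banana', 'who'] (min_width=10, slack=2)
Line 4: ['word', 'golden'] (min_width=11, slack=1)
Line 5: ['cold', 'end'] (min_width=8, slack=4)
Line 6: ['sand', 'by'] (min_width=7, slack=5)
Line 7: ['support'] (min_width=7, slack=5)
Line 8: ['language', 'new'] (min_width=12, slack=0)
Line 9: ['number', 'black'] (min_width=12, slack=0)
Line 10: ['bread', 'it'] (min_width=8, slack=4)
Line 11: ['telescope'] (min_width=9, slack=3)
Line 12: ['dolphin'] (min_width=7, slack=5)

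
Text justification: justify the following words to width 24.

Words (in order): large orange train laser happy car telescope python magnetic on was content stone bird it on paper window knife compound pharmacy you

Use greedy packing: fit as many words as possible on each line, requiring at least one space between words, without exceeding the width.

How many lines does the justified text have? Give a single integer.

Line 1: ['large', 'orange', 'train', 'laser'] (min_width=24, slack=0)
Line 2: ['happy', 'car', 'telescope'] (min_width=19, slack=5)
Line 3: ['python', 'magnetic', 'on', 'was'] (min_width=22, slack=2)
Line 4: ['content', 'stone', 'bird', 'it', 'on'] (min_width=24, slack=0)
Line 5: ['paper', 'window', 'knife'] (min_width=18, slack=6)
Line 6: ['compound', 'pharmacy', 'you'] (min_width=21, slack=3)
Total lines: 6

Answer: 6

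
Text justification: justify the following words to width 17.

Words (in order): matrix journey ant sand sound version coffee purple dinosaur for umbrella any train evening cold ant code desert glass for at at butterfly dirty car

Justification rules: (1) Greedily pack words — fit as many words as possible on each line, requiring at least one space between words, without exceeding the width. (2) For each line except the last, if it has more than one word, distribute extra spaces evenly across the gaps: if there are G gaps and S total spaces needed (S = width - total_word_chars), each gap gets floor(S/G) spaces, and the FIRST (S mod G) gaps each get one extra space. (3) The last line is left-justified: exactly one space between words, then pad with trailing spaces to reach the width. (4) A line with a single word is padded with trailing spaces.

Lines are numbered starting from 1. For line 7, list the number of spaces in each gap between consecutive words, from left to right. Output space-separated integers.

Answer: 3 3

Derivation:
Line 1: ['matrix', 'journey'] (min_width=14, slack=3)
Line 2: ['ant', 'sand', 'sound'] (min_width=14, slack=3)
Line 3: ['version', 'coffee'] (min_width=14, slack=3)
Line 4: ['purple', 'dinosaur'] (min_width=15, slack=2)
Line 5: ['for', 'umbrella', 'any'] (min_width=16, slack=1)
Line 6: ['train', 'evening'] (min_width=13, slack=4)
Line 7: ['cold', 'ant', 'code'] (min_width=13, slack=4)
Line 8: ['desert', 'glass', 'for'] (min_width=16, slack=1)
Line 9: ['at', 'at', 'butterfly'] (min_width=15, slack=2)
Line 10: ['dirty', 'car'] (min_width=9, slack=8)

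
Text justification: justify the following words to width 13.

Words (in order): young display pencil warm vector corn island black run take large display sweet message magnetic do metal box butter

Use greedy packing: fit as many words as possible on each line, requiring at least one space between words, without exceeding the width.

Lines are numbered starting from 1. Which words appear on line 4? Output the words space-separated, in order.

Line 1: ['young', 'display'] (min_width=13, slack=0)
Line 2: ['pencil', 'warm'] (min_width=11, slack=2)
Line 3: ['vector', 'corn'] (min_width=11, slack=2)
Line 4: ['island', 'black'] (min_width=12, slack=1)
Line 5: ['run', 'take'] (min_width=8, slack=5)
Line 6: ['large', 'display'] (min_width=13, slack=0)
Line 7: ['sweet', 'message'] (min_width=13, slack=0)
Line 8: ['magnetic', 'do'] (min_width=11, slack=2)
Line 9: ['metal', 'box'] (min_width=9, slack=4)
Line 10: ['butter'] (min_width=6, slack=7)

Answer: island black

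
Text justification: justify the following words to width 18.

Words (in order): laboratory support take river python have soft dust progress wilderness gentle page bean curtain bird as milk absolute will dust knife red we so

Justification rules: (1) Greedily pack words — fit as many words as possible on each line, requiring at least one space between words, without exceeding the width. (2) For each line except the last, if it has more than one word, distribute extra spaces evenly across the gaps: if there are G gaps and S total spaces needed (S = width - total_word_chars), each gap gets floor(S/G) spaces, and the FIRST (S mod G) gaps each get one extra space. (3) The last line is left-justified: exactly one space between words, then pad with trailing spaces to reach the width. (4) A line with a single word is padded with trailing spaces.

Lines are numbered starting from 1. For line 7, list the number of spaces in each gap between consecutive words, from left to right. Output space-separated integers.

Answer: 4 4

Derivation:
Line 1: ['laboratory', 'support'] (min_width=18, slack=0)
Line 2: ['take', 'river', 'python'] (min_width=17, slack=1)
Line 3: ['have', 'soft', 'dust'] (min_width=14, slack=4)
Line 4: ['progress'] (min_width=8, slack=10)
Line 5: ['wilderness', 'gentle'] (min_width=17, slack=1)
Line 6: ['page', 'bean', 'curtain'] (min_width=17, slack=1)
Line 7: ['bird', 'as', 'milk'] (min_width=12, slack=6)
Line 8: ['absolute', 'will', 'dust'] (min_width=18, slack=0)
Line 9: ['knife', 'red', 'we', 'so'] (min_width=15, slack=3)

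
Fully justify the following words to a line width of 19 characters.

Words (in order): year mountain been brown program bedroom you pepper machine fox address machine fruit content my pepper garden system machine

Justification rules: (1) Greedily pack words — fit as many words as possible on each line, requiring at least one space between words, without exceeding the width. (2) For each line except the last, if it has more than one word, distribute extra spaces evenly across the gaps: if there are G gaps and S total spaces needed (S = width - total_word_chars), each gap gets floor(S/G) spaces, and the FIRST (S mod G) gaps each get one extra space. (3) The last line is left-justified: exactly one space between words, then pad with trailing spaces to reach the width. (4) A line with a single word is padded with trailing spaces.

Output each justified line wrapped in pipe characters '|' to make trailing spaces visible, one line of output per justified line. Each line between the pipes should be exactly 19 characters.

Answer: |year  mountain been|
|brown       program|
|bedroom  you pepper|
|machine fox address|
|machine       fruit|
|content  my  pepper|
|garden       system|
|machine            |

Derivation:
Line 1: ['year', 'mountain', 'been'] (min_width=18, slack=1)
Line 2: ['brown', 'program'] (min_width=13, slack=6)
Line 3: ['bedroom', 'you', 'pepper'] (min_width=18, slack=1)
Line 4: ['machine', 'fox', 'address'] (min_width=19, slack=0)
Line 5: ['machine', 'fruit'] (min_width=13, slack=6)
Line 6: ['content', 'my', 'pepper'] (min_width=17, slack=2)
Line 7: ['garden', 'system'] (min_width=13, slack=6)
Line 8: ['machine'] (min_width=7, slack=12)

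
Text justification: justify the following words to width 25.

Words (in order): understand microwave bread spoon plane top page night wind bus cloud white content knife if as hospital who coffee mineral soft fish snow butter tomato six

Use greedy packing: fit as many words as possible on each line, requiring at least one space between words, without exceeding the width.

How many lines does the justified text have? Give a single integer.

Line 1: ['understand', 'microwave'] (min_width=20, slack=5)
Line 2: ['bread', 'spoon', 'plane', 'top'] (min_width=21, slack=4)
Line 3: ['page', 'night', 'wind', 'bus', 'cloud'] (min_width=25, slack=0)
Line 4: ['white', 'content', 'knife', 'if', 'as'] (min_width=25, slack=0)
Line 5: ['hospital', 'who', 'coffee'] (min_width=19, slack=6)
Line 6: ['mineral', 'soft', 'fish', 'snow'] (min_width=22, slack=3)
Line 7: ['butter', 'tomato', 'six'] (min_width=17, slack=8)
Total lines: 7

Answer: 7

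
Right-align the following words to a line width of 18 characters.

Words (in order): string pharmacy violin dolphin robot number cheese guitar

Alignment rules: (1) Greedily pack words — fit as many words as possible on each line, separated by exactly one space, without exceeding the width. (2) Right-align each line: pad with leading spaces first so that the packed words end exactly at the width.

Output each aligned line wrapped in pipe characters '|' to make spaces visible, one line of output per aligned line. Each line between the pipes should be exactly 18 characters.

Line 1: ['string', 'pharmacy'] (min_width=15, slack=3)
Line 2: ['violin', 'dolphin'] (min_width=14, slack=4)
Line 3: ['robot', 'number'] (min_width=12, slack=6)
Line 4: ['cheese', 'guitar'] (min_width=13, slack=5)

Answer: |   string pharmacy|
|    violin dolphin|
|      robot number|
|     cheese guitar|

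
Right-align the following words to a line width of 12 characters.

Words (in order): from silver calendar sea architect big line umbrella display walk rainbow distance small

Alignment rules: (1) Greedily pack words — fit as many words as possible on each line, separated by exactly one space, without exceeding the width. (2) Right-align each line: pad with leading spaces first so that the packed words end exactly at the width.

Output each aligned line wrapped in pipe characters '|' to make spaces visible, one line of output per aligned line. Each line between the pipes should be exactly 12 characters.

Line 1: ['from', 'silver'] (min_width=11, slack=1)
Line 2: ['calendar', 'sea'] (min_width=12, slack=0)
Line 3: ['architect'] (min_width=9, slack=3)
Line 4: ['big', 'line'] (min_width=8, slack=4)
Line 5: ['umbrella'] (min_width=8, slack=4)
Line 6: ['display', 'walk'] (min_width=12, slack=0)
Line 7: ['rainbow'] (min_width=7, slack=5)
Line 8: ['distance'] (min_width=8, slack=4)
Line 9: ['small'] (min_width=5, slack=7)

Answer: | from silver|
|calendar sea|
|   architect|
|    big line|
|    umbrella|
|display walk|
|     rainbow|
|    distance|
|       small|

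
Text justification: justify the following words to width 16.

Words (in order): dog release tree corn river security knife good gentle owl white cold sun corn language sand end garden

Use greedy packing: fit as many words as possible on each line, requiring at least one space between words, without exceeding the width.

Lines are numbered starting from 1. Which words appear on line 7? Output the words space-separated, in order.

Line 1: ['dog', 'release', 'tree'] (min_width=16, slack=0)
Line 2: ['corn', 'river'] (min_width=10, slack=6)
Line 3: ['security', 'knife'] (min_width=14, slack=2)
Line 4: ['good', 'gentle', 'owl'] (min_width=15, slack=1)
Line 5: ['white', 'cold', 'sun'] (min_width=14, slack=2)
Line 6: ['corn', 'language'] (min_width=13, slack=3)
Line 7: ['sand', 'end', 'garden'] (min_width=15, slack=1)

Answer: sand end garden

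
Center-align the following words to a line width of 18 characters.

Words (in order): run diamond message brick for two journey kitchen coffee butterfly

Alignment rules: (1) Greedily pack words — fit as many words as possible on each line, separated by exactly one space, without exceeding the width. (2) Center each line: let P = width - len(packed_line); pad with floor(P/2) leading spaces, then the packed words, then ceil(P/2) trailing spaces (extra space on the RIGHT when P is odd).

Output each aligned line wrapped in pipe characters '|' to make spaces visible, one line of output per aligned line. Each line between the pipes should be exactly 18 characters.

Line 1: ['run', 'diamond'] (min_width=11, slack=7)
Line 2: ['message', 'brick', 'for'] (min_width=17, slack=1)
Line 3: ['two', 'journey'] (min_width=11, slack=7)
Line 4: ['kitchen', 'coffee'] (min_width=14, slack=4)
Line 5: ['butterfly'] (min_width=9, slack=9)

Answer: |   run diamond    |
|message brick for |
|   two journey    |
|  kitchen coffee  |
|    butterfly     |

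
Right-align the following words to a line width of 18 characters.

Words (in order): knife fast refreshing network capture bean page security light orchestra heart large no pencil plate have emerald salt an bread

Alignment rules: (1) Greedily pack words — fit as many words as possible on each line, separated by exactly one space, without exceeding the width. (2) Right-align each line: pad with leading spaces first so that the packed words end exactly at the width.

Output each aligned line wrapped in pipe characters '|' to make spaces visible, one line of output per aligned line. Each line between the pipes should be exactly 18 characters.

Answer: |        knife fast|
|refreshing network|
| capture bean page|
|    security light|
|   orchestra heart|
|   large no pencil|
|plate have emerald|
|     salt an bread|

Derivation:
Line 1: ['knife', 'fast'] (min_width=10, slack=8)
Line 2: ['refreshing', 'network'] (min_width=18, slack=0)
Line 3: ['capture', 'bean', 'page'] (min_width=17, slack=1)
Line 4: ['security', 'light'] (min_width=14, slack=4)
Line 5: ['orchestra', 'heart'] (min_width=15, slack=3)
Line 6: ['large', 'no', 'pencil'] (min_width=15, slack=3)
Line 7: ['plate', 'have', 'emerald'] (min_width=18, slack=0)
Line 8: ['salt', 'an', 'bread'] (min_width=13, slack=5)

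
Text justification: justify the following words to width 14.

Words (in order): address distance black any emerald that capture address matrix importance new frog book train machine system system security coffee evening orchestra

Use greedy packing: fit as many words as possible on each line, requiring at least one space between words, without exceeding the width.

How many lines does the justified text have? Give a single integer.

Answer: 12

Derivation:
Line 1: ['address'] (min_width=7, slack=7)
Line 2: ['distance', 'black'] (min_width=14, slack=0)
Line 3: ['any', 'emerald'] (min_width=11, slack=3)
Line 4: ['that', 'capture'] (min_width=12, slack=2)
Line 5: ['address', 'matrix'] (min_width=14, slack=0)
Line 6: ['importance', 'new'] (min_width=14, slack=0)
Line 7: ['frog', 'book'] (min_width=9, slack=5)
Line 8: ['train', 'machine'] (min_width=13, slack=1)
Line 9: ['system', 'system'] (min_width=13, slack=1)
Line 10: ['security'] (min_width=8, slack=6)
Line 11: ['coffee', 'evening'] (min_width=14, slack=0)
Line 12: ['orchestra'] (min_width=9, slack=5)
Total lines: 12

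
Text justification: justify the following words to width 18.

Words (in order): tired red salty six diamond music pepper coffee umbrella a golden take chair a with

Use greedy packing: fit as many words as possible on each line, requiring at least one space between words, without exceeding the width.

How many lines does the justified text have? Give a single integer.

Answer: 5

Derivation:
Line 1: ['tired', 'red', 'salty'] (min_width=15, slack=3)
Line 2: ['six', 'diamond', 'music'] (min_width=17, slack=1)
Line 3: ['pepper', 'coffee'] (min_width=13, slack=5)
Line 4: ['umbrella', 'a', 'golden'] (min_width=17, slack=1)
Line 5: ['take', 'chair', 'a', 'with'] (min_width=17, slack=1)
Total lines: 5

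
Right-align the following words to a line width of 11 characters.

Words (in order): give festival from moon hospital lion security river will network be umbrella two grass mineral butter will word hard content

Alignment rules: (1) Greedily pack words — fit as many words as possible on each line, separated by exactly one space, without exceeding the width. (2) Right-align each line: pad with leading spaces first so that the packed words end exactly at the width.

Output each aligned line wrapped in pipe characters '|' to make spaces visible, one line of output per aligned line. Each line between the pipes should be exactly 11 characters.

Answer: |       give|
|   festival|
|  from moon|
|   hospital|
|       lion|
|   security|
| river will|
| network be|
|   umbrella|
|  two grass|
|    mineral|
|butter will|
|  word hard|
|    content|

Derivation:
Line 1: ['give'] (min_width=4, slack=7)
Line 2: ['festival'] (min_width=8, slack=3)
Line 3: ['from', 'moon'] (min_width=9, slack=2)
Line 4: ['hospital'] (min_width=8, slack=3)
Line 5: ['lion'] (min_width=4, slack=7)
Line 6: ['security'] (min_width=8, slack=3)
Line 7: ['river', 'will'] (min_width=10, slack=1)
Line 8: ['network', 'be'] (min_width=10, slack=1)
Line 9: ['umbrella'] (min_width=8, slack=3)
Line 10: ['two', 'grass'] (min_width=9, slack=2)
Line 11: ['mineral'] (min_width=7, slack=4)
Line 12: ['butter', 'will'] (min_width=11, slack=0)
Line 13: ['word', 'hard'] (min_width=9, slack=2)
Line 14: ['content'] (min_width=7, slack=4)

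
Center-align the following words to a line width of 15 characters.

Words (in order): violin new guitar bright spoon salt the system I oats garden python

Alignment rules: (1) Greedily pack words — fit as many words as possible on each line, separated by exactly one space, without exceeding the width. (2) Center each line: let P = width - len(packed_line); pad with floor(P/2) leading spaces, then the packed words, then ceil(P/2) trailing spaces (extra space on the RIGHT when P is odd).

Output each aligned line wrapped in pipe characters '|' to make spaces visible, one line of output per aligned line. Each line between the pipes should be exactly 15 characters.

Line 1: ['violin', 'new'] (min_width=10, slack=5)
Line 2: ['guitar', 'bright'] (min_width=13, slack=2)
Line 3: ['spoon', 'salt', 'the'] (min_width=14, slack=1)
Line 4: ['system', 'I', 'oats'] (min_width=13, slack=2)
Line 5: ['garden', 'python'] (min_width=13, slack=2)

Answer: |  violin new   |
| guitar bright |
|spoon salt the |
| system I oats |
| garden python |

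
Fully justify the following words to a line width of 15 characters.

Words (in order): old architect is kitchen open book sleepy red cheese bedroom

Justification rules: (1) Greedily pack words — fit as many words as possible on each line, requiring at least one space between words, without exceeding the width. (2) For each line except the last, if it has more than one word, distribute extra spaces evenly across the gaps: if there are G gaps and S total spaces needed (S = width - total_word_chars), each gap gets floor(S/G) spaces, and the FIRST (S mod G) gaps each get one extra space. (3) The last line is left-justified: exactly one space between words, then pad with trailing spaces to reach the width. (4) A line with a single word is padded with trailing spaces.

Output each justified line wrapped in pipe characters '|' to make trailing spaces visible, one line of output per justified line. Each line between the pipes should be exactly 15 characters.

Line 1: ['old', 'architect'] (min_width=13, slack=2)
Line 2: ['is', 'kitchen', 'open'] (min_width=15, slack=0)
Line 3: ['book', 'sleepy', 'red'] (min_width=15, slack=0)
Line 4: ['cheese', 'bedroom'] (min_width=14, slack=1)

Answer: |old   architect|
|is kitchen open|
|book sleepy red|
|cheese bedroom |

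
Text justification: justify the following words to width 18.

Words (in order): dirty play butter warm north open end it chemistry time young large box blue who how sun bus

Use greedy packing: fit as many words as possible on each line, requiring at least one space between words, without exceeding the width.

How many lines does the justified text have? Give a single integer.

Line 1: ['dirty', 'play', 'butter'] (min_width=17, slack=1)
Line 2: ['warm', 'north', 'open'] (min_width=15, slack=3)
Line 3: ['end', 'it', 'chemistry'] (min_width=16, slack=2)
Line 4: ['time', 'young', 'large'] (min_width=16, slack=2)
Line 5: ['box', 'blue', 'who', 'how'] (min_width=16, slack=2)
Line 6: ['sun', 'bus'] (min_width=7, slack=11)
Total lines: 6

Answer: 6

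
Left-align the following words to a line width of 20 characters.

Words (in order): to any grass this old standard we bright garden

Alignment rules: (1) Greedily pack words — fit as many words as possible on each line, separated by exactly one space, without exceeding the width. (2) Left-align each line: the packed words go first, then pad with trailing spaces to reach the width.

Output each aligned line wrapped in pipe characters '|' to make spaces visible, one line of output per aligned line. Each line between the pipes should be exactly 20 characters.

Answer: |to any grass this   |
|old standard we     |
|bright garden       |

Derivation:
Line 1: ['to', 'any', 'grass', 'this'] (min_width=17, slack=3)
Line 2: ['old', 'standard', 'we'] (min_width=15, slack=5)
Line 3: ['bright', 'garden'] (min_width=13, slack=7)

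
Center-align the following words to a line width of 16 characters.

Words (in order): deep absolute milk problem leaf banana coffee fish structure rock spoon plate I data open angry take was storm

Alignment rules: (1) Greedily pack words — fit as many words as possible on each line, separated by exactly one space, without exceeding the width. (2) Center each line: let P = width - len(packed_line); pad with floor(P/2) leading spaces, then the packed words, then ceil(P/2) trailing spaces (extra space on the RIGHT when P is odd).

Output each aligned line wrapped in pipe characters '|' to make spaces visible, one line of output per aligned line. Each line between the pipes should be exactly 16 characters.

Line 1: ['deep', 'absolute'] (min_width=13, slack=3)
Line 2: ['milk', 'problem'] (min_width=12, slack=4)
Line 3: ['leaf', 'banana'] (min_width=11, slack=5)
Line 4: ['coffee', 'fish'] (min_width=11, slack=5)
Line 5: ['structure', 'rock'] (min_width=14, slack=2)
Line 6: ['spoon', 'plate', 'I'] (min_width=13, slack=3)
Line 7: ['data', 'open', 'angry'] (min_width=15, slack=1)
Line 8: ['take', 'was', 'storm'] (min_width=14, slack=2)

Answer: | deep absolute  |
|  milk problem  |
|  leaf banana   |
|  coffee fish   |
| structure rock |
| spoon plate I  |
|data open angry |
| take was storm |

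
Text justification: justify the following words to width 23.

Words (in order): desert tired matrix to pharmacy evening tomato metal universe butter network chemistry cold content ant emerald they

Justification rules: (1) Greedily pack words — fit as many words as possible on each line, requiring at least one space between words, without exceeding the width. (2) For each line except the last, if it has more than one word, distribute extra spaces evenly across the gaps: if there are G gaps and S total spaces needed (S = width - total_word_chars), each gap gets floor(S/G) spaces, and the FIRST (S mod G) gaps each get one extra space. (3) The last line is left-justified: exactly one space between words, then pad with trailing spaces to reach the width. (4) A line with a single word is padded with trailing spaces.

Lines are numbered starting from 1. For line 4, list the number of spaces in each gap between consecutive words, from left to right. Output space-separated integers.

Line 1: ['desert', 'tired', 'matrix', 'to'] (min_width=22, slack=1)
Line 2: ['pharmacy', 'evening', 'tomato'] (min_width=23, slack=0)
Line 3: ['metal', 'universe', 'butter'] (min_width=21, slack=2)
Line 4: ['network', 'chemistry', 'cold'] (min_width=22, slack=1)
Line 5: ['content', 'ant', 'emerald'] (min_width=19, slack=4)
Line 6: ['they'] (min_width=4, slack=19)

Answer: 2 1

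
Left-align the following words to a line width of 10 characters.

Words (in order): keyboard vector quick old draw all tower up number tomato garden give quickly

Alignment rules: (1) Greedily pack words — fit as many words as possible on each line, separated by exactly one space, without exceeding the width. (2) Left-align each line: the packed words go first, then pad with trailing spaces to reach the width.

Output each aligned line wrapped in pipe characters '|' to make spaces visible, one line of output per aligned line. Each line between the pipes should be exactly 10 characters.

Line 1: ['keyboard'] (min_width=8, slack=2)
Line 2: ['vector'] (min_width=6, slack=4)
Line 3: ['quick', 'old'] (min_width=9, slack=1)
Line 4: ['draw', 'all'] (min_width=8, slack=2)
Line 5: ['tower', 'up'] (min_width=8, slack=2)
Line 6: ['number'] (min_width=6, slack=4)
Line 7: ['tomato'] (min_width=6, slack=4)
Line 8: ['garden'] (min_width=6, slack=4)
Line 9: ['give'] (min_width=4, slack=6)
Line 10: ['quickly'] (min_width=7, slack=3)

Answer: |keyboard  |
|vector    |
|quick old |
|draw all  |
|tower up  |
|number    |
|tomato    |
|garden    |
|give      |
|quickly   |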